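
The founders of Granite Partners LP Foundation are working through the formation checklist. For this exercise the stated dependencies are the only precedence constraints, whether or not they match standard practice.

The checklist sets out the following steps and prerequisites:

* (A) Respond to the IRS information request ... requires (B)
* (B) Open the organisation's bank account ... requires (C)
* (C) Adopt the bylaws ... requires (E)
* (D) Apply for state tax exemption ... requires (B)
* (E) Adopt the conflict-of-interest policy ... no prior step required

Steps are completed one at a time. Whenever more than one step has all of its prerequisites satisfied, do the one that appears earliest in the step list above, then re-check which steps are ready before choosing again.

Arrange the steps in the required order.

(E) → (C) → (B) → (A) → (D)

Only (E) has no prerequisites, so it is first.
(C) needed (E), now all done → (C).
(B) needed (C), now all done → (B).
(A) and (D) are both available; (A) is listed earlier → (A).
(D) is the only step now ready → (D).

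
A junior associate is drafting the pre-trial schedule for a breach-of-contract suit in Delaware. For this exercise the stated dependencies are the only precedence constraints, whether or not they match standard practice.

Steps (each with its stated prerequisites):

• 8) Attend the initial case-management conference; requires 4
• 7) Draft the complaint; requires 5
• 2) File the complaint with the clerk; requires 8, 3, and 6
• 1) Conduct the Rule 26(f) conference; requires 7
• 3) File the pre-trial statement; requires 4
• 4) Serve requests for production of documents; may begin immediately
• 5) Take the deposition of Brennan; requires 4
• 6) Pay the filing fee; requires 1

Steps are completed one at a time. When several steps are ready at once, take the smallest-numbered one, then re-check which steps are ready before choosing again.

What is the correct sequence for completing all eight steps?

4 → 3 → 5 → 7 → 1 → 6 → 8 → 2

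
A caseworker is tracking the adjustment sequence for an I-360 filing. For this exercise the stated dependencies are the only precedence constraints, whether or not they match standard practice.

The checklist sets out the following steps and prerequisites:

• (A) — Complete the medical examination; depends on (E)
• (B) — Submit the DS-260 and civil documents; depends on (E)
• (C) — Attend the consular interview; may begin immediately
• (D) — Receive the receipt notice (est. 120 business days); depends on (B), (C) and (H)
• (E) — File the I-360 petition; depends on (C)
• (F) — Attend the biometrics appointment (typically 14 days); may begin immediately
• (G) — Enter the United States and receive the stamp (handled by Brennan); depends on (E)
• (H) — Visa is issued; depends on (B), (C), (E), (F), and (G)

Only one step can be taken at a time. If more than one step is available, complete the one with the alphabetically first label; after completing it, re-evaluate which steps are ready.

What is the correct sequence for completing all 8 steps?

(C) and (F) have no prerequisites; (C) has the earlier label, so (C) is first.
Now (E) and (F) have their prerequisites met. (E) has the earlier label, so (E) next.
Now (A), (B), (F) and (G) have their prerequisites met. (A) has the earlier label, so (A) next.
Now (B), (F) and (G) have their prerequisites met. (B) has the earlier label, so (B) next.
(F) and (G) are both available; (F) has the earlier label → (F).
That leaves (G) as the only ready step → (G).
(H) needed (B), (C), (E), (F) and (G), now all done → (H).
That leaves (D) as the only ready step → (D).

(C) → (E) → (A) → (B) → (F) → (G) → (H) → (D)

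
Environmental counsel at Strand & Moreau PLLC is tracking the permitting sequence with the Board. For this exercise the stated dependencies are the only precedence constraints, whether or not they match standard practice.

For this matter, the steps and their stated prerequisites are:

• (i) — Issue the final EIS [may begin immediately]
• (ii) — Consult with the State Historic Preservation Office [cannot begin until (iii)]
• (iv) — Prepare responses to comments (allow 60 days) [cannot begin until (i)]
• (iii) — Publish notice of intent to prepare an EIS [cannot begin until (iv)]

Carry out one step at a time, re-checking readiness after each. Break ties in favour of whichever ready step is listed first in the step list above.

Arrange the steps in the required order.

(i), (iv), (iii), (ii)

Only (i) has no prerequisites, so it is first.
(iv) is the only step now ready → (iv).
That leaves (iii) as the only ready step → (iii).
(ii) needed (iii), now all done → (ii).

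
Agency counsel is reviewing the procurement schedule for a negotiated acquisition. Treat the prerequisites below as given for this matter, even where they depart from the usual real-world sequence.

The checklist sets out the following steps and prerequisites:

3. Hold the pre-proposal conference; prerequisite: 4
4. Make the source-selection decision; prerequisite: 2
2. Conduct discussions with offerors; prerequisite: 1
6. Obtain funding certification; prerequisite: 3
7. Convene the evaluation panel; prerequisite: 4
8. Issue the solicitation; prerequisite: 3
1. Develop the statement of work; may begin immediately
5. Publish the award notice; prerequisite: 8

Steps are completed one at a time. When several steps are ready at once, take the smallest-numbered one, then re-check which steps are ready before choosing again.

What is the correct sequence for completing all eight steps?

1 → 2 → 4 → 3 → 6 → 7 → 8 → 5

1 has no prerequisites → 1 first.
2 is the only step now ready → 2.
Next only 4 has its prerequisites met → 4.
3 and 7 are both available; 3 has the earlier label → 3.
Ready: 6, 7 and 8. 6 has the earlier label → 6.
Now 7 and 8 have their prerequisites met. 7 has the earlier label, so 7 next.
That leaves 8 as the only ready step → 8.
5 needed 8, now all done → 5.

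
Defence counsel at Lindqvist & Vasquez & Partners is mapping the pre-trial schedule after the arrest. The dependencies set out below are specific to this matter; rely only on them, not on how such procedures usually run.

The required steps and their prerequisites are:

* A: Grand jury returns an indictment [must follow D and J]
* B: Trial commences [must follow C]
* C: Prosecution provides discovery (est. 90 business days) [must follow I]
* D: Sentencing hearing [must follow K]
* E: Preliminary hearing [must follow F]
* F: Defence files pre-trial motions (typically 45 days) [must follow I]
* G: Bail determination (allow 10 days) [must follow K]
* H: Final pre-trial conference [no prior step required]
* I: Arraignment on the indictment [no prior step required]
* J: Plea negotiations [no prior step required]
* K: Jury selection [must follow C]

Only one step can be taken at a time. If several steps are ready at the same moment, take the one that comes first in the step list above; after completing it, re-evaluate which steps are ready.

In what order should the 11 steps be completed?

H, I, C, B, F, E, J, K, D, A, G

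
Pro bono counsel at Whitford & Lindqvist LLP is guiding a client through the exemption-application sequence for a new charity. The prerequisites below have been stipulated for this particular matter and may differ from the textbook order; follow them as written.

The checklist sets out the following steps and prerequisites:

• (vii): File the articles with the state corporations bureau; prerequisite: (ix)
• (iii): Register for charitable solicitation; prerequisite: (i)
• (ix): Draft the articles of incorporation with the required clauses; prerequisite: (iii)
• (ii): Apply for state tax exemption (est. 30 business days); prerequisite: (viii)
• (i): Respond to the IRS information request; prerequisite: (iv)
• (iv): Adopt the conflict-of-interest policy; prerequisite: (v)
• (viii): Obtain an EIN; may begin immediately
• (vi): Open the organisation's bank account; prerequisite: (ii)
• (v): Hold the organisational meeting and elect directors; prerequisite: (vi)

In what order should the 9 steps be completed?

(viii) is the only step with nothing outstanding, so it goes first.
(ii) needed (viii), now all done → (ii).
(vi) needed (ii), now all done → (vi).
That leaves (v) as the only ready step → (v).
That leaves (iv) as the only ready step → (iv).
(i) is the only step now ready → (i).
(iii) is the only step now ready → (iii).
(ix) needed (iii), now all done → (ix).
Next only (vii) has its prerequisites met → (vii).

(viii), (ii), (vi), (v), (iv), (i), (iii), (ix), (vii)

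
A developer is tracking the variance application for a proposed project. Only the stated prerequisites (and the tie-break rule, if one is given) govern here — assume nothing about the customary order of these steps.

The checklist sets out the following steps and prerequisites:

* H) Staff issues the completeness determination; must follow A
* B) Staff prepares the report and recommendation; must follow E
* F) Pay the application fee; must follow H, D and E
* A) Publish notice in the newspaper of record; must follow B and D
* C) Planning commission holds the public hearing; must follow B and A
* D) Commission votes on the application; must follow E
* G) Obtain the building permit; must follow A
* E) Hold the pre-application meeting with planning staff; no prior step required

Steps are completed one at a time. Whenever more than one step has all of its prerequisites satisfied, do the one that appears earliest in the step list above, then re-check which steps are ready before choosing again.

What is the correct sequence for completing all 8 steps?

Only E has no prerequisites, so it is first.
B and D are both available; B is listed earlier → B.
Next only D has its prerequisites met → D.
A is the only step now ready → A.
H, C and G are all available; H is listed earlier → H.
F, C and G are all available; F is listed earlier → F.
C and G are both available; C is listed earlier → C.
G is the only step now ready → G.

E, B, D, A, H, F, C, G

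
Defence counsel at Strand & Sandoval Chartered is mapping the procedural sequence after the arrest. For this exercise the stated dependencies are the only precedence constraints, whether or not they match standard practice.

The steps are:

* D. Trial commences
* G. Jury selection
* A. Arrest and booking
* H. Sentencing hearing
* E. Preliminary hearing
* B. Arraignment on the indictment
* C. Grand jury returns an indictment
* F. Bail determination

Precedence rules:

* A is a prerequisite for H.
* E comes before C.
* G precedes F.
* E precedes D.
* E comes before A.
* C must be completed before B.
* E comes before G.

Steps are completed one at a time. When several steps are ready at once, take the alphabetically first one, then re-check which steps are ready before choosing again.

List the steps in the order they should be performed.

E A C B D G F H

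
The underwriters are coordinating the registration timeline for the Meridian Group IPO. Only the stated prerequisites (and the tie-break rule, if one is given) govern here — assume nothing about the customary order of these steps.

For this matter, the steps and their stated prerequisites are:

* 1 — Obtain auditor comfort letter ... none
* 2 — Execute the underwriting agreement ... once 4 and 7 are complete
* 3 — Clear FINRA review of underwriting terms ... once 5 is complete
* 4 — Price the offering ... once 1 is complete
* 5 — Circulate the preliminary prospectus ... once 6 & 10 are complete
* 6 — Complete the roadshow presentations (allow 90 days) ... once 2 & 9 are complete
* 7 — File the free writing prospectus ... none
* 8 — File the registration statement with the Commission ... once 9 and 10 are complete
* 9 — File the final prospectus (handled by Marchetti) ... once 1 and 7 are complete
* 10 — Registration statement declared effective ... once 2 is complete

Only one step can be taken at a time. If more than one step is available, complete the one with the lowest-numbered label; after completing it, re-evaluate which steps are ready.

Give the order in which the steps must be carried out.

1 and 7 have no prerequisites; 1 has the earlier label, so 1 is first.
Now 4 and 7 have their prerequisites met. 4 has the earlier label, so 4 next.
Next only 7 has its prerequisites met → 7.
Now 2 and 9 have their prerequisites met. 2 has the earlier label, so 2 next.
10 now also ready, so the ready set is {9, 10}; 9 has the earlier label → 9.
6 and 10 are both available; 6 has the earlier label → 6.
That leaves 10 as the only ready step → 10.
Now 5 and 8 have their prerequisites met. 5 has the earlier label, so 5 next.
3 now also ready, so the ready set is {3, 8}; 3 has the earlier label → 3.
8 is the only step now ready → 8.

1, 4, 7, 2, 9, 6, 10, 5, 3, 8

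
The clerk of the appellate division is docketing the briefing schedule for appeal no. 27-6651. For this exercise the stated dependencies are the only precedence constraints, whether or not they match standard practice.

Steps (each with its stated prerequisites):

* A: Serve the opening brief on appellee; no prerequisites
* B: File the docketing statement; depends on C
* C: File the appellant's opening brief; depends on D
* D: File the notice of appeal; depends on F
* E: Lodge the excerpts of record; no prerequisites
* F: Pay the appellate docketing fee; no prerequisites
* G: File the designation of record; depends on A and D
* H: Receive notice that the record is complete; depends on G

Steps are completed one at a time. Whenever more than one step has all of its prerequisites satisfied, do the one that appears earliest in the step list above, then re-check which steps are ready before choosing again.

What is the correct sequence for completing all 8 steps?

A, E and F have no prerequisites; A is listed earlier, so A is first.
E and F are both available; E is listed earlier → E.
That leaves F as the only ready step → F.
D needed F, now all done → D.
Ready: C and G. C is listed earlier → C.
B now also ready, so the ready set is {B, G}; B is listed earlier → B.
Next only G has its prerequisites met → G.
Next only H has its prerequisites met → H.

A, E, F, D, C, B, G, H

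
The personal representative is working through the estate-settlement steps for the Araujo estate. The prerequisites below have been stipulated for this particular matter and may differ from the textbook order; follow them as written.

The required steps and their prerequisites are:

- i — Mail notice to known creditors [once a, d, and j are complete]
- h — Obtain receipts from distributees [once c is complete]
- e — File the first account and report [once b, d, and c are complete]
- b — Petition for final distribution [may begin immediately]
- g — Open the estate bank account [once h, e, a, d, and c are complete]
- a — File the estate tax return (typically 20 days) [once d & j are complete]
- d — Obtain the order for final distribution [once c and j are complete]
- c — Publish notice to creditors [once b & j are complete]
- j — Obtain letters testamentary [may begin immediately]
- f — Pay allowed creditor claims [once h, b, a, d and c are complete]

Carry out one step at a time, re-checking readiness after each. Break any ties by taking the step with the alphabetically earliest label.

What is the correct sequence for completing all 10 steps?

Nothing is required for b and j. b has the earlier label → b first.
Next only j has its prerequisites met → j.
Next only c has its prerequisites met → c.
Now d and h have their prerequisites met. d has the earlier label, so d next.
Ready: a, e and h. a has the earlier label → a.
Now e, h and i have their prerequisites met. e has the earlier label, so e next.
Ready: h and i. h has the earlier label → h.
f and g now also ready, so the ready set is {f, g, i}; f has the earlier label → f.
Ready: g and i. g has the earlier label → g.
That leaves i as the only ready step → i.

b, j, c, d, a, e, h, f, g, i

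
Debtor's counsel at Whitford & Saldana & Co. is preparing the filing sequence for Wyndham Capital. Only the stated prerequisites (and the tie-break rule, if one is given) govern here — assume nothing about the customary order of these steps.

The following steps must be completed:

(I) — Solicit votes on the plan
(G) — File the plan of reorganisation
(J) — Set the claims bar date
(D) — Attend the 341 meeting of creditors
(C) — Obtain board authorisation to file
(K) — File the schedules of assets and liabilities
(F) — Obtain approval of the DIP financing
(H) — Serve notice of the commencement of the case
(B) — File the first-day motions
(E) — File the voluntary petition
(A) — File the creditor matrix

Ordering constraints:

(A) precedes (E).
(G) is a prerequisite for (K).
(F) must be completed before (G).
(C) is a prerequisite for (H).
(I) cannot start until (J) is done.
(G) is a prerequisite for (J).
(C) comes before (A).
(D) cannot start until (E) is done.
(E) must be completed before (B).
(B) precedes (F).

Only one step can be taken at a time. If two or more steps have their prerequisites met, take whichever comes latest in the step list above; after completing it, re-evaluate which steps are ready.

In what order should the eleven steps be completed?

(C), (A), (E), (B), (H), (F), (D), (G), (K), (J), (I)

(C) is the only step with nothing outstanding, so it goes first.
Ready: (A) and (H). (A) is listed later → (A).
(E) now also ready, so the ready set is {(E), (H)}; (E) is listed later → (E).
(B), (H) and (D) are all available; (B) is listed later → (B).
Ready: (H), (F) and (D). (H) is listed later → (H).
Now (F) and (D) have their prerequisites met. (F) is listed later, so (F) next.
(D) and (G) are both available; (D) is listed later → (D).
(G) is the only step now ready → (G).
Ready: (K) and (J). (K) is listed later → (K).
(J) needed (G), now all done → (J).
That leaves (I) as the only ready step → (I).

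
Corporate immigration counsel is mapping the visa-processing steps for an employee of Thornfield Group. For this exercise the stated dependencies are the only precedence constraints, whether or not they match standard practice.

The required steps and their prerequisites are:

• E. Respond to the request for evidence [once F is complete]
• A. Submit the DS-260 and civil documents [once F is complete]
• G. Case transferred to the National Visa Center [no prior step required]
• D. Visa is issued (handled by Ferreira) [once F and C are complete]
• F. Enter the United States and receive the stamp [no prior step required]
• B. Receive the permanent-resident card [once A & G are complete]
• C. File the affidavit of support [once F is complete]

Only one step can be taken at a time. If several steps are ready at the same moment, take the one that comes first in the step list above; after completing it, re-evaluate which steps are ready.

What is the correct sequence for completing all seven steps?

G and F have no prerequisites; G is listed earlier, so G is first.
That leaves F as the only ready step → F.
E, A and C are all available; E is listed earlier → E.
Ready: A and C. A is listed earlier → A.
Now B and C have their prerequisites met. B is listed earlier, so B next.
Next only C has its prerequisites met → C.
Next only D has its prerequisites met → D.

G → F → E → A → B → C → D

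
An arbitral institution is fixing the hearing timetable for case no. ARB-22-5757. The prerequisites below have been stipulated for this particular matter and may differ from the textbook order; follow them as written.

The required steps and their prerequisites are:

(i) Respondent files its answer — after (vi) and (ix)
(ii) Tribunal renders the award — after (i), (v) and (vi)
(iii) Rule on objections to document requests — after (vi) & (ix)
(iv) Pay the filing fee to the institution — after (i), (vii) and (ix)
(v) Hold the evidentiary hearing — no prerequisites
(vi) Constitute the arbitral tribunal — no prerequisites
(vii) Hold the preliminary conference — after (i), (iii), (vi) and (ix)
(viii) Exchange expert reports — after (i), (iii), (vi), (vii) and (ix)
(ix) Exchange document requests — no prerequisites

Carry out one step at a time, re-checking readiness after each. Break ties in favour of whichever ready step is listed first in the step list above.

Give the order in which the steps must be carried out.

(v), (vi) and (ix) have no prerequisites; (v) is listed earlier, so (v) is first.
Now (vi) and (ix) have their prerequisites met. (vi) is listed earlier, so (vi) next.
That leaves (ix) as the only ready step → (ix).
(i) and (iii) are both available; (i) is listed earlier → (i).
Now (ii) and (iii) have their prerequisites met. (ii) is listed earlier, so (ii) next.
(iii) needed (vi) and (ix), now all done → (iii).
(vii) needed (i), (iii), (vi) and (ix), now all done → (vii).
Ready: (iv) and (viii). (iv) is listed earlier → (iv).
That leaves (viii) as the only ready step → (viii).

(v) (vi) (ix) (i) (ii) (iii) (vii) (iv) (viii)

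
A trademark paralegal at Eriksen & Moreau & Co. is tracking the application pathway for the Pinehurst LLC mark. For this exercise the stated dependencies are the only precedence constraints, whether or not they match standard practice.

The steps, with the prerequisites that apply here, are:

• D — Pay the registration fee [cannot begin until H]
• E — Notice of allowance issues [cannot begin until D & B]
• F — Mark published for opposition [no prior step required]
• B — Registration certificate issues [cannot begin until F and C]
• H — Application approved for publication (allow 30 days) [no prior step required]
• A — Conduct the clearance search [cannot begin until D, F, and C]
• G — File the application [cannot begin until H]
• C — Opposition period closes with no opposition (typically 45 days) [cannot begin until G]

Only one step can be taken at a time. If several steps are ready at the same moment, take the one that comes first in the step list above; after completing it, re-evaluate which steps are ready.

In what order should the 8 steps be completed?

F H D G C B E A

F and H have no prerequisites; F is listed earlier, so F is first.
Next only H has its prerequisites met → H.
Ready: D and G. D is listed earlier → D.
G needed H, now all done → G.
Next only C has its prerequisites met → C.
Ready: B and A. B is listed earlier → B.
E now also ready, so the ready set is {E, A}; E is listed earlier → E.
That leaves A as the only ready step → A.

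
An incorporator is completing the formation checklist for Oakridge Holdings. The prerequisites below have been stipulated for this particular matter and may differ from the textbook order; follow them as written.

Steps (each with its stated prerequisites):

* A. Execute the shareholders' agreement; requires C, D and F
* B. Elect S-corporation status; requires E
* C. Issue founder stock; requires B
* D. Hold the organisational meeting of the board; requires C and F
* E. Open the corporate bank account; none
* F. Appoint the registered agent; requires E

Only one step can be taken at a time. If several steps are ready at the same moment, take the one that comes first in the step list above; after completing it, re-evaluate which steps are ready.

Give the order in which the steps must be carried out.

E B C F D A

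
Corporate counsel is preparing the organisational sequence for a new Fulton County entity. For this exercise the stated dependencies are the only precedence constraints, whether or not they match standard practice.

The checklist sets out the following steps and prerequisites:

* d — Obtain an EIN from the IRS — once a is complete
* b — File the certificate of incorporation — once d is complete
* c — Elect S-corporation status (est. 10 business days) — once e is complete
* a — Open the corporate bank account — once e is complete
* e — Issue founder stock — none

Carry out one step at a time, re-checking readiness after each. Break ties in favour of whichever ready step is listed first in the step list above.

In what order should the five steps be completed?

e has no prerequisites → e first.
Now c and a have their prerequisites met. c is listed earlier, so c next.
a needed e, now all done → a.
Next only d has its prerequisites met → d.
b needed d, now all done → b.

e, c, a, d, b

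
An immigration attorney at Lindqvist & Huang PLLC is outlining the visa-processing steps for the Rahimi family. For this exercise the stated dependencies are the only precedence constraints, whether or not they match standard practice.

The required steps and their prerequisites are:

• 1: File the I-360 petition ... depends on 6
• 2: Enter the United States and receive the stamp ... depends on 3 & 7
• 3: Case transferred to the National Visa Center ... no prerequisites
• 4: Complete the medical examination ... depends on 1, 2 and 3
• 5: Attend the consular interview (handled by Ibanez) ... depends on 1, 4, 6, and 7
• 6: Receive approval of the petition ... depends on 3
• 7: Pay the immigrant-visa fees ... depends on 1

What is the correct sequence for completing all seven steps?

3 → 6 → 1 → 7 → 2 → 4 → 5

3 is the only step with nothing outstanding, so it goes first.
Next only 6 has its prerequisites met → 6.
Next only 1 has its prerequisites met → 1.
That leaves 7 as the only ready step → 7.
2 needed 3 and 7, now all done → 2.
4 needed 1, 2 and 3, now all done → 4.
5 is the only step now ready → 5.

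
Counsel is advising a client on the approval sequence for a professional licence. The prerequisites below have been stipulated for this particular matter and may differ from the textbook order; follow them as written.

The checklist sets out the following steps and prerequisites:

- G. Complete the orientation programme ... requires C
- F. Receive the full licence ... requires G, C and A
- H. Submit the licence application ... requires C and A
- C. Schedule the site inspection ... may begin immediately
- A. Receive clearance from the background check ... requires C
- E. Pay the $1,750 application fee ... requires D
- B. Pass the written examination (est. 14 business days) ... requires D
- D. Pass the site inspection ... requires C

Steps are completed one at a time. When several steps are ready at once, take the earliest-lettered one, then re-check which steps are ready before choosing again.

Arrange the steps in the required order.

C is the only step with nothing outstanding, so it goes first.
Ready: A, D and G. A has the earlier label → A.
Ready: D, G and H. D has the earlier label → D.
Ready: B, E, G and H. B has the earlier label → B.
Now E, G and H have their prerequisites met. E has the earlier label, so E next.
Now G and H have their prerequisites met. G has the earlier label, so G next.
F and H are both available; F has the earlier label → F.
H needed A and C, now all done → H.

C A D B E G F H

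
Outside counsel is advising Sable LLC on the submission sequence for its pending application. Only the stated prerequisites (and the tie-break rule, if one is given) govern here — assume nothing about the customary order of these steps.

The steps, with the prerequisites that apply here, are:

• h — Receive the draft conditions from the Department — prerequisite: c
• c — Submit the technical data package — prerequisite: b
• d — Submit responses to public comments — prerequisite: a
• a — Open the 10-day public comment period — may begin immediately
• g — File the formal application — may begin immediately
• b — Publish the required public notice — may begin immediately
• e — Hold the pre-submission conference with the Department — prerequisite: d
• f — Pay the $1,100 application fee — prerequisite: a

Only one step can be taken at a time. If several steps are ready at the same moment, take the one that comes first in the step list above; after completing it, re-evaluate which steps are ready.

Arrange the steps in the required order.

a d g b c h e f

Nothing is required for a, g and b. a is listed earlier → a first.
d and f now also ready, so the ready set is {d, g, b, f}; d is listed earlier → d.
g, b, e and f are all available; g is listed earlier → g.
Now b, e and f have their prerequisites met. b is listed earlier, so b next.
c now also ready, so the ready set is {c, e, f}; c is listed earlier → c.
h now also ready, so the ready set is {h, e, f}; h is listed earlier → h.
e and f are both available; e is listed earlier → e.
f needed a, now all done → f.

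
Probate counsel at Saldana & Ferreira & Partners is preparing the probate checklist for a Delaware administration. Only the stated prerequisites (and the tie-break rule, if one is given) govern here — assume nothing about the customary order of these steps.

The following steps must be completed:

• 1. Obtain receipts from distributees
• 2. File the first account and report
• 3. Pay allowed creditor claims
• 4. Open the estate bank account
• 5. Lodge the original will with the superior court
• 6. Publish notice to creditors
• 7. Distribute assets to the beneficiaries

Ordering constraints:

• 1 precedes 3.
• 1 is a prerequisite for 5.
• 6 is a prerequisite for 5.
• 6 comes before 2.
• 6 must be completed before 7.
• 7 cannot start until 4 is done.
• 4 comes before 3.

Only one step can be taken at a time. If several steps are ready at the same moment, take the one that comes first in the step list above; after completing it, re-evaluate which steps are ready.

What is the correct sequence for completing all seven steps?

1, 4, 3, 6, 2, 5, 7

Nothing is required for 1, 4 and 6. 1 is listed earlier → 1 first.
4 and 6 are both available; 4 is listed earlier → 4.
3 now also ready, so the ready set is {3, 6}; 3 is listed earlier → 3.
Next only 6 has its prerequisites met → 6.
Ready: 2, 5 and 7. 2 is listed earlier → 2.
Now 5 and 7 have their prerequisites met. 5 is listed earlier, so 5 next.
7 is the only step now ready → 7.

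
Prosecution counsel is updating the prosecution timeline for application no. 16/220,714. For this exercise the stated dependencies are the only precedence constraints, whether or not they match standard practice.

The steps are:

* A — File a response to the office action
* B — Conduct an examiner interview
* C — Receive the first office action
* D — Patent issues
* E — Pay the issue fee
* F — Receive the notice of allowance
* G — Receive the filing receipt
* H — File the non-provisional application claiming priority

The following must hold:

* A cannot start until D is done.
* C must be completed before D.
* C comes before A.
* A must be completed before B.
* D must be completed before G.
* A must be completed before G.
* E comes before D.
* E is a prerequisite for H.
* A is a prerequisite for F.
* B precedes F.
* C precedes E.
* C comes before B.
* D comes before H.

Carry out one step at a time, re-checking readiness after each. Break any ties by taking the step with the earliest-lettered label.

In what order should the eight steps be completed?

C E D A B F G H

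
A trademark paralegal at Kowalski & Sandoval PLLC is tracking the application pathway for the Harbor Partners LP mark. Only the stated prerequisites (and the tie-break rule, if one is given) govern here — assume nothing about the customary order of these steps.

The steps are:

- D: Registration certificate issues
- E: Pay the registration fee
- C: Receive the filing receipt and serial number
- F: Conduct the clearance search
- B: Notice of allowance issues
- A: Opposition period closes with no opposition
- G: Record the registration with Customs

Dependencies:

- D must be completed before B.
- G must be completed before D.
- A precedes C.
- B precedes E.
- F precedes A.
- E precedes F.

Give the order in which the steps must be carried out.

G is the only step with nothing outstanding, so it goes first.
D needed G, now all done → D.
B needed D, now all done → B.
E needed B, now all done → E.
Next only F has its prerequisites met → F.
A needed F, now all done → A.
Next only C has its prerequisites met → C.

G → D → B → E → F → A → C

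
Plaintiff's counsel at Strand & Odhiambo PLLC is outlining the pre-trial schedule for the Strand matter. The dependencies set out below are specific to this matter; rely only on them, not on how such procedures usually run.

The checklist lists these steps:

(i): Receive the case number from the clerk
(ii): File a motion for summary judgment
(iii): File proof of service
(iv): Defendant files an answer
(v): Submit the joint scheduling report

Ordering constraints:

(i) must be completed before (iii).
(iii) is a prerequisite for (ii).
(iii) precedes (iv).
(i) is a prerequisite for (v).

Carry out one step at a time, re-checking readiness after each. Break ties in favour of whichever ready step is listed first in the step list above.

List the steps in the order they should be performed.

(i) is the only step with nothing outstanding, so it goes first.
Ready: (iii) and (v). (iii) is listed earlier → (iii).
(ii) and (iv) now also ready, so the ready set is {(ii), (iv), (v)}; (ii) is listed earlier → (ii).
Now (iv) and (v) have their prerequisites met. (iv) is listed earlier, so (iv) next.
(v) is the only step now ready → (v).

(i), (iii), (ii), (iv), (v)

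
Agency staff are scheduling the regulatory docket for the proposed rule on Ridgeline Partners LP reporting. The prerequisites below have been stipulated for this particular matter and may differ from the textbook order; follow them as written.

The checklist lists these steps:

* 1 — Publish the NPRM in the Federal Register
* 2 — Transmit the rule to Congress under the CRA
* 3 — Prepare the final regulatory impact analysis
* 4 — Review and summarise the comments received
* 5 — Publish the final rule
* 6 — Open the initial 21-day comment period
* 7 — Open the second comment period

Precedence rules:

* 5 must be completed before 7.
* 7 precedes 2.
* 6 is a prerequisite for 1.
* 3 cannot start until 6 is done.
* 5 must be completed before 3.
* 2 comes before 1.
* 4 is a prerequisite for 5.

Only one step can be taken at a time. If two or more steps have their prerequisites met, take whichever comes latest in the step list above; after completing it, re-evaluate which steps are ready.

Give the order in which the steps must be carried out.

6 and 4 have no prerequisites; 6 is listed later, so 6 is first.
That leaves 4 as the only ready step → 4.
That leaves 5 as the only ready step → 5.
Now 7 and 3 have their prerequisites met. 7 is listed later, so 7 next.
2 now also ready, so the ready set is {3, 2}; 3 is listed later → 3.
2 needed 7, now all done → 2.
That leaves 1 as the only ready step → 1.

6 → 4 → 5 → 7 → 3 → 2 → 1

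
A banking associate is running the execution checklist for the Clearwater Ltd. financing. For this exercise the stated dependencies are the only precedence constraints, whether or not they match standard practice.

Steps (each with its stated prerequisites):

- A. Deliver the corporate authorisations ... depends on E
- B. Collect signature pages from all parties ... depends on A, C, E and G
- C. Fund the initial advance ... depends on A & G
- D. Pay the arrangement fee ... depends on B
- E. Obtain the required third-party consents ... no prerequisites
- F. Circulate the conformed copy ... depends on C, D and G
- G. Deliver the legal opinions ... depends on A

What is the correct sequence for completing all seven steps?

E is the only step with nothing outstanding, so it goes first.
Next only A has its prerequisites met → A.
G needed A, now all done → G.
C needed A and G, now all done → C.
B needed A, C, E and G, now all done → B.
D needed B, now all done → D.
Next only F has its prerequisites met → F.

E A G C B D F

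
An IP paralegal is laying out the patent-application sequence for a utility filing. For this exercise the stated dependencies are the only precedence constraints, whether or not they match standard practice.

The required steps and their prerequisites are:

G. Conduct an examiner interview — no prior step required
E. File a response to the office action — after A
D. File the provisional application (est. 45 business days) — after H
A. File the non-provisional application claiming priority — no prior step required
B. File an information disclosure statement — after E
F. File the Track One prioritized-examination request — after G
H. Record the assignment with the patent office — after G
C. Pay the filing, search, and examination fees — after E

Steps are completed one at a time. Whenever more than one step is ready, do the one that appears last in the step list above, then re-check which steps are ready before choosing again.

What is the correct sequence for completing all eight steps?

Nothing is required for A and G. A is listed later → A first.
E now also ready, so the ready set is {E, G}; E is listed later → E.
Now C, B and G have their prerequisites met. C is listed later, so C next.
Now B and G have their prerequisites met. B is listed later, so B next.
Next only G has its prerequisites met → G.
Ready: H and F. H is listed later → H.
F and D are both available; F is listed later → F.
D is the only step now ready → D.

A E C B G H F D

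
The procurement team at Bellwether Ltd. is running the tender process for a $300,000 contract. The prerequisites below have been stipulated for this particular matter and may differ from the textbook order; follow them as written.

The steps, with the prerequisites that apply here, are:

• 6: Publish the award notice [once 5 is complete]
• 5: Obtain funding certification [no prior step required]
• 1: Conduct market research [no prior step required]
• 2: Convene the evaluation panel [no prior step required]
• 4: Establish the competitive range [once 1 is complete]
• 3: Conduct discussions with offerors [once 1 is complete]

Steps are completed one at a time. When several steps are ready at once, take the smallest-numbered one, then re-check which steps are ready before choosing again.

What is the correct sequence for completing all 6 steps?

1 2 3 4 5 6

Nothing is required for 1, 2 and 5. 1 has the earlier label → 1 first.
Ready: 2, 3, 4 and 5. 2 has the earlier label → 2.
Ready: 3, 4 and 5. 3 has the earlier label → 3.
Ready: 4 and 5. 4 has the earlier label → 4.
Next only 5 has its prerequisites met → 5.
6 is the only step now ready → 6.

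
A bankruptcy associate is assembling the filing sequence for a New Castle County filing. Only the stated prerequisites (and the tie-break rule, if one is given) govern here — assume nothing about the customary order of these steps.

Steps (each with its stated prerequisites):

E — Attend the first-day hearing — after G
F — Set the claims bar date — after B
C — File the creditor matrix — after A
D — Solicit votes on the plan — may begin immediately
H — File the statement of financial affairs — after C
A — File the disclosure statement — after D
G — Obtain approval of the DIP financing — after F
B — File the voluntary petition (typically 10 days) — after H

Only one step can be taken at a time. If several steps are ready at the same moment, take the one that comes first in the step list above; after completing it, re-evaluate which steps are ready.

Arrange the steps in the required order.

D → A → C → H → B → F → G → E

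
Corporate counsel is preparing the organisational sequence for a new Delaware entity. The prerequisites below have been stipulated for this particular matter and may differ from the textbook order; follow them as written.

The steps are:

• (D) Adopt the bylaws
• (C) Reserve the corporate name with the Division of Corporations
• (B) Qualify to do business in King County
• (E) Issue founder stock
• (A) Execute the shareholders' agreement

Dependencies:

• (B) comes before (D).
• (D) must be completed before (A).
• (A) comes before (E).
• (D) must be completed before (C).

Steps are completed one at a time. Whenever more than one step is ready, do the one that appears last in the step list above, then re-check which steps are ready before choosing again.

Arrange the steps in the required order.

(B) (D) (A) (E) (C)

Only (B) has no prerequisites, so it is first.
(D) needed (B), now all done → (D).
(A) and (C) are both available; (A) is listed later → (A).
Now (E) and (C) have their prerequisites met. (E) is listed later, so (E) next.
(C) needed (D), now all done → (C).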